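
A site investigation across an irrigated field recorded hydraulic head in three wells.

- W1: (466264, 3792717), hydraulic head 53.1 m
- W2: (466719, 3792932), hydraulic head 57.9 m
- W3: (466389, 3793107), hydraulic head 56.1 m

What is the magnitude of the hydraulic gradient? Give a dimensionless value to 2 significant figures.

Taking W1 as reference: W2−W1 = (455, 215, +4.8); W3−W1 = (125, 390, +3.0).
Solve a·Δx + b·Δy = Δh: det = 455·390 − 125·215 = 150575.
∂h/∂x = [(+4.8)·390 − (+3.0)·215] / 150575 = +0.008149
∂h/∂y = [455·(+3.0) − 125·(+4.8)] / 150575 = +0.005081
|∇h| = √(0.008149² + 0.005081²) = 0.009603

0.0096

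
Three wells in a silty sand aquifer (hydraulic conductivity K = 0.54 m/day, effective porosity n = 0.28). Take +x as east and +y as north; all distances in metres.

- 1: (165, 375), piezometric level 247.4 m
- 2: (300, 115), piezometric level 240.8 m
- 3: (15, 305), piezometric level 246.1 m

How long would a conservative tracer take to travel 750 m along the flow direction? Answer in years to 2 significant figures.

44 years

Differences from 1: to 2 (Δx, Δy, Δh) = (135, -260, -6.6); to 3 = (-150, -70, -1.3).
Solve a·Δx + b·Δy = Δh: det = 135·(-70) − (-150)·(-260) = -48450.
∂h/∂x = [(-6.6)·(-70) − (-1.3)·(-260)] / -48450 = -0.002559
∂h/∂y = [135·(-1.3) − (-150)·(-6.6)] / -48450 = +0.02406
|∇h| = √(-0.002559² + 0.02406²) = 0.0242
Seepage velocity v = K·i/n = 0.54 × 0.0242 / 0.28 = 0.04667 m/day.
t = 750 / 0.04667 = 1.607e+04 days = 44 years.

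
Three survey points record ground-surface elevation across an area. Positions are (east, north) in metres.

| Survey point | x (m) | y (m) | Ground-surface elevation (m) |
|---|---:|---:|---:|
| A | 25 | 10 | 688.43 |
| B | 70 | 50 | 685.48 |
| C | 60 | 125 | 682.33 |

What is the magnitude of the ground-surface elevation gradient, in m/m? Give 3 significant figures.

0.0519 m/m

Differences from A: to B (Δx, Δy, Δh) = (45, 40, -2.95); to C = (35, 115, -6.10).
Determinant of the coordinate differences = 45·115 − 35·40 = 3775.
∂z/∂x = [(-2.95)·115 − (-6.10)·40] / 3775 = -0.02523
∂z/∂y = [45·(-6.10) − 35·(-2.95)] / 3775 = -0.04536
|∇f| = √(-0.02523² + -0.04536²) = 0.0519 m/m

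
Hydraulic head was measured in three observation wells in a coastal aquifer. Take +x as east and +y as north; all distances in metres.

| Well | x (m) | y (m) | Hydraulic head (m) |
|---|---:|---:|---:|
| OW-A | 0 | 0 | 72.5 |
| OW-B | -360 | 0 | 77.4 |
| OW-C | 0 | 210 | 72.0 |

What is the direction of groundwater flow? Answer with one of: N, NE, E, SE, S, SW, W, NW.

∂h/∂x = (77.4 − 72.5) / (-360 − 0) = -0.01361
∂h/∂y = (72.0 − 72.5) / (210 − 0) = -0.002381
Flow = −∇h = (+0.01361 east, +0.002381 north), which points east.

E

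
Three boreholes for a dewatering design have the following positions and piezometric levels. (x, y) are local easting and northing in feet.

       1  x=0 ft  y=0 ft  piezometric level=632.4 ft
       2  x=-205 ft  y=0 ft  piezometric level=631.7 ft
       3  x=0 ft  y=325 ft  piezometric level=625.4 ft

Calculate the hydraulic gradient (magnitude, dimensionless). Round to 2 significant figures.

0.022

∂h/∂x = (631.7 − 632.4) / (-205 − 0) = +0.003415
∂h/∂y = (625.4 − 632.4) / (325 − 0) = -0.02154
|∇h| = √(0.003415² + -0.02154²) = 0.02181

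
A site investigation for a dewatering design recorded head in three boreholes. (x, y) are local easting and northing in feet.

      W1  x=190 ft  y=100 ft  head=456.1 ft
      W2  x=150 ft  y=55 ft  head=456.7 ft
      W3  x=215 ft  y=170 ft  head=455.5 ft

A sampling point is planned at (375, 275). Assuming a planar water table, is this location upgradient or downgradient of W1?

Differences from W1: to W2 (Δx, Δy, Δh) = (-40, -45, +0.6); to W3 = (25, 70, -0.6).
Determinant of the coordinate differences = (-40)·70 − 25·(-45) = -1675.
∂h/∂x = [(+0.6)·70 − (-0.6)·(-45)] / -1675 = -0.008955
∂h/∂y = [(-40)·(-0.6) − 25·(+0.6)] / -1675 = -0.005373
Head at (375, 275) = 456.1 + (-0.008955)·(185) + (-0.005373)·(175) = 453.50 ft.
That is lower than the 456.1 ft at W1, so the point is downgradient.

downgradient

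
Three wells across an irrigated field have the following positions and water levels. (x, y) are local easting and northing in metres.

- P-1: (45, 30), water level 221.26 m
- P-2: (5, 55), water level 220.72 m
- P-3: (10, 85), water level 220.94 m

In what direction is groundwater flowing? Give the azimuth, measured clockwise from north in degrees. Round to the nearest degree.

With h = a·x + b·y + c and P-1 as origin, the differences give:
  (-40)·a + 25·b = -0.54
  (-35)·a + 55·b = -0.32
Eliminate b (×55 and ×25, subtract): -1325·a = -21.700 → a = ∂h/∂x = +0.01638
Back-substitute: b = ∂h/∂y = +0.004604.
Flow direction (−∇h) has components (-0.01638 E, -0.004604 N).
Azimuth = atan2(E, N) = atan2(-0.01638, -0.004604) = 254.3° ≈ 254°.

254°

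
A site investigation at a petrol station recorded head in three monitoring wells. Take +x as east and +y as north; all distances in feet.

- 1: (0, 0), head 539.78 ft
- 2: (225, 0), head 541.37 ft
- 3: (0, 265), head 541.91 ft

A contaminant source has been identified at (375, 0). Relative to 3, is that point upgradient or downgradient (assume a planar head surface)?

upgradient

∂h/∂x = (541.37 − 539.78) / (225 − 0) = +0.007067
∂h/∂y = (541.91 − 539.78) / (265 − 0) = +0.008038
Head at (375, 0) = 539.78 + (+0.007067)·(375) + (+0.008038)·(0) = 542.43 ft.
That is higher than the 541.91 ft at 3, so the point is upgradient.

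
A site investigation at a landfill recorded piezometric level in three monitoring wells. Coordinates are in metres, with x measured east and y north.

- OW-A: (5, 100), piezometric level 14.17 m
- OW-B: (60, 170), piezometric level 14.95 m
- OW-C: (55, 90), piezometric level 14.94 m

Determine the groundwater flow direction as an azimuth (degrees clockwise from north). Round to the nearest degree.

273°

Taking OW-A as reference: OW-B−OW-A = (55, 70, +0.78); OW-C−OW-A = (50, -10, +0.77).
Determinant of the coordinate differences = 55·(-10) − 50·70 = -4050.
∂h/∂x = [(+0.78)·(-10) − (+0.77)·70] / -4050 = +0.01523
∂h/∂y = [55·(+0.77) − 50·(+0.78)] / -4050 = -0.0008272
Flow direction (−∇h) has components (-0.01523 E, +0.0008272 N).
Azimuth = atan2(E, N) = atan2(-0.01523, +0.0008272) = 273.1° ≈ 273°.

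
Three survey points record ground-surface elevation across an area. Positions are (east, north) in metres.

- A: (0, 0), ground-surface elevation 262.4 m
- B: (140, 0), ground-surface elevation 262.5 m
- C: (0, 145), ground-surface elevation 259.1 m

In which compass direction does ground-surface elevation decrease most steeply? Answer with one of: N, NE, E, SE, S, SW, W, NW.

N

∂z/∂x = (262.5 − 262.4) / (140 − 0) = +0.0007143
∂z/∂y = (259.1 − 262.4) / (145 − 0) = -0.02276
Steepest decrease is along −∇f = (-0.0007143 E, +0.02276 N) → north.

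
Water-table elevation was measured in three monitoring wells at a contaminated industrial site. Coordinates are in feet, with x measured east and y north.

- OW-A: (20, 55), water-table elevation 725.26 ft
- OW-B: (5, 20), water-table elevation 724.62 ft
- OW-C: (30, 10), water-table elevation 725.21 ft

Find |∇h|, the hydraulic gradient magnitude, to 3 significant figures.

Differences from OW-A: to OW-B (Δx, Δy, Δh) = (-15, -35, -0.64); to OW-C = (10, -45, -0.05).
Solve a·Δx + b·Δy = Δh: det = (-15)·(-45) − 10·(-35) = 1025.
∂h/∂x = [(-0.64)·(-45) − (-0.05)·(-35)] / 1025 = +0.02639
∂h/∂y = [(-15)·(-0.05) − 10·(-0.64)] / 1025 = +0.006976
|∇h| = √(0.02639² + 0.006976²) = 0.0273

0.0273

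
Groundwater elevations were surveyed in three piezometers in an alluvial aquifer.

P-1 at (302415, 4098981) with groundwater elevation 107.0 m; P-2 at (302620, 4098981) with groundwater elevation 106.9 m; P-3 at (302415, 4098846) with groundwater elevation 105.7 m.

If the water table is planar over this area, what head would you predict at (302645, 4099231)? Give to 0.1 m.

109.3 m

∂h/∂x = (106.9 − 107.0) / (302620 − 302415) = -0.0004878
∂h/∂y = (105.7 − 107.0) / (4098846 − 4098981) = +0.009630
h(302645, 4099231) = 107.0 + (-0.0004878)·(230) + (+0.009630)·(250) = 107.0 -0.112 +2.407 = 109.295 m.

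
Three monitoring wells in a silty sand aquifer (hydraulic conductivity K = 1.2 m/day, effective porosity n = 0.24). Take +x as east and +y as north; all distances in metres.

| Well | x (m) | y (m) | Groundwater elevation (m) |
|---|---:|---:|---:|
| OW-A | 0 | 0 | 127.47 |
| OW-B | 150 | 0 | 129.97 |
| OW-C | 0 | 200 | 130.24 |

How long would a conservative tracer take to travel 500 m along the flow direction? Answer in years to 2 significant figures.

13 years

∂h/∂x = (129.97 − 127.47) / (150 − 0) = +0.01667
∂h/∂y = (130.24 − 127.47) / (200 − 0) = +0.01385
|∇h| = √(0.01667² + 0.01385²) = 0.02167
Seepage velocity v = K·i/n = 1.2 × 0.02167 / 0.24 = 0.1083 m/day.
t = 500 / 0.1083 = 4617 days = 12.6 years.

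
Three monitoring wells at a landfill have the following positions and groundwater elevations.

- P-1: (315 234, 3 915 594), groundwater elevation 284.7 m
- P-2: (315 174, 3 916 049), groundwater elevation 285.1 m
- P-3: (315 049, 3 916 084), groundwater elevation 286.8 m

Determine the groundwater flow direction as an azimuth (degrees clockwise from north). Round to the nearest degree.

Taking P-1 as reference: P-2−P-1 = (-60, 455, +0.4); P-3−P-1 = (-185, 490, +2.1).
Solve a·Δx + b·Δy = Δh: det = (-60)·490 − (-185)·455 = 54775.
∂h/∂x = [(+0.4)·490 − (+2.1)·455] / 54775 = -0.01387
∂h/∂y = [(-60)·(+2.1) − (-185)·(+0.4)] / 54775 = -0.0009493
Flow direction (−∇h) has components (+0.01387 E, +0.0009493 N).
Azimuth = atan2(E, N) = atan2(+0.01387, +0.0009493) = 86.1° ≈ 086°.

086°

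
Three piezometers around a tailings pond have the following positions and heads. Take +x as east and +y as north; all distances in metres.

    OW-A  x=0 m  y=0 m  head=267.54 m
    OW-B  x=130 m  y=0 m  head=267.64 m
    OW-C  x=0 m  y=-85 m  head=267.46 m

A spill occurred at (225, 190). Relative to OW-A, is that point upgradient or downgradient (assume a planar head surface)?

∂h/∂x = (267.64 − 267.54) / (130 − 0) = +0.0007692
∂h/∂y = (267.46 − 267.54) / (-85 − 0) = +0.0009412
Head at (225, 190) = 267.54 + (+0.0007692)·(225) + (+0.0009412)·(190) = 267.89 m.
That is higher than the 267.54 m at OW-A, so the point is upgradient.

upgradient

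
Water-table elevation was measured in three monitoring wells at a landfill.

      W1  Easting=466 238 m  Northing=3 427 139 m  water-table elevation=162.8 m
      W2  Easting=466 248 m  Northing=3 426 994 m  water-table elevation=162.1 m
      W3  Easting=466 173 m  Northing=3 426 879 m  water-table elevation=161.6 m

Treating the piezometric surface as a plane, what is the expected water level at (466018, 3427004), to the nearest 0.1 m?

Differences from W1: to W2 (Δx, Δy, Δh) = (10, -145, -0.7); to W3 = (-65, -260, -1.2).
Determinant of the coordinate differences = 10·(-260) − (-65)·(-145) = -12025.
∂h/∂x = [(-0.7)·(-260) − (-1.2)·(-145)] / -12025 = -0.0006653
∂h/∂y = [10·(-1.2) − (-65)·(-0.7)] / -12025 = +0.004782
h(466018, 3427004) = 162.8 + (-0.0006653)·(-220) + (+0.004782)·(-135) = 162.8 +0.146 -0.646 = 162.301 m.

162.3 m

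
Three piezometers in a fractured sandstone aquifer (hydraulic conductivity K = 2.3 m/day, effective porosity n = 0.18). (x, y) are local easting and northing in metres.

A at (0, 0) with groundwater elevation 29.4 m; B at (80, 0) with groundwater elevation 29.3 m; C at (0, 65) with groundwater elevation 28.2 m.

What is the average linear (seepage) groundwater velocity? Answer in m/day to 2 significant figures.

0.24 m/day

∂h/∂x = (29.3 − 29.4) / (80 − 0) = -0.001250
∂h/∂y = (28.2 − 29.4) / (65 − 0) = -0.01846
|∇h| = √(-0.001250² + -0.01846²) = 0.0185
Seepage velocity v = K·i/n = 2.3 × 0.0185 / 0.18 = 0.2364 m/day.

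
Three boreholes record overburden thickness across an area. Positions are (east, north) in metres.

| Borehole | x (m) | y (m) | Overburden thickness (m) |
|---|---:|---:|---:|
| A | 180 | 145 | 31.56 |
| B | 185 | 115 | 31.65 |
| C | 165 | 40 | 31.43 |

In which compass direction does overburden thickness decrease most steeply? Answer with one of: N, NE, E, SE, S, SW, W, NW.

W

Taking A as reference: B−A = (5, -30, +0.09); C−A = (-15, -105, -0.13).
Solve a·Δx + b·Δy = Δd: det = 5·(-105) − (-15)·(-30) = -975.
∂d/∂x = [(+0.09)·(-105) − (-0.13)·(-30)] / -975 = +0.01369
∂d/∂y = [5·(-0.13) − (-15)·(+0.09)] / -975 = -0.0007179
Steepest decrease is along −∇f = (-0.01369 E, +0.0007179 N) → west.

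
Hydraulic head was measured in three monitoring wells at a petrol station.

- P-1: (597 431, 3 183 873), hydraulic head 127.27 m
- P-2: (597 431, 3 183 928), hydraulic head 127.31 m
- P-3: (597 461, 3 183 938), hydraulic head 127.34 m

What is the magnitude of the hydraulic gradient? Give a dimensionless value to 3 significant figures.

With h = a·x + b·y + c and P-1 as origin, the differences give:
  0·a + 55·b = +0.04
  30·a + 65·b = +0.07
Eliminate b (×65 and ×55, subtract): -1650·a = -1.250 → a = ∂h/∂x = +0.0007576
Back-substitute: b = ∂h/∂y = +0.0007273.
|∇h| = √(0.0007576² + 0.0007273²) = 0.00105

0.00105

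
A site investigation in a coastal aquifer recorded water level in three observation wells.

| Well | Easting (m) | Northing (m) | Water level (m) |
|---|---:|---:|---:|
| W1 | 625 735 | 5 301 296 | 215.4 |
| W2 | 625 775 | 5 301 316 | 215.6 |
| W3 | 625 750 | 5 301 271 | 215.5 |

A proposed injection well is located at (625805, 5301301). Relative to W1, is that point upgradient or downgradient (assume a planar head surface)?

With h = a·x + b·y + c and W1 as origin, the differences give:
  40·a + 20·b = +0.2
  15·a + (-25)·b = +0.1
Eliminate b (×(-25) and ×20, subtract): -1300·a = -7.00 → a = ∂h/∂x = +0.005385
Back-substitute: b = ∂h/∂y = -0.0007692.
Head at (625805, 5301301) = 215.4 + (+0.005385)·(70) + (-0.0007692)·(5) = 215.77 m.
That is higher than the 215.4 m at W1, so the point is upgradient.

upgradient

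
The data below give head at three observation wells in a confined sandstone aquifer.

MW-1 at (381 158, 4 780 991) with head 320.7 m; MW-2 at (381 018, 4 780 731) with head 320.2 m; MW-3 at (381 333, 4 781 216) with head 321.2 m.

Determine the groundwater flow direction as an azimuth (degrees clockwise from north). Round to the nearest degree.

225°

With h = a·x + b·y + c and MW-1 as origin, the differences give:
  (-140)·a + (-260)·b = -0.5
  175·a + 225·b = +0.5
Eliminate b (×225 and ×(-260), subtract): 14000·a = 17.50 → a = ∂h/∂x = +0.001250
Back-substitute: b = ∂h/∂y = +0.001250.
Flow direction (−∇h) has components (-0.001250 E, -0.001250 N).
Azimuth = atan2(E, N) = atan2(-0.001250, -0.001250) = 225.0° ≈ 225°.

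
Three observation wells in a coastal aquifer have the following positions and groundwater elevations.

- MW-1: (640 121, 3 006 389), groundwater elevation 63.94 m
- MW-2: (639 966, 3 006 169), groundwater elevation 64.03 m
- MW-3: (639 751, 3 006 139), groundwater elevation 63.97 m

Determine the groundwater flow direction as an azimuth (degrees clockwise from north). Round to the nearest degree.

331°

Taking MW-1 as reference: MW-2−MW-1 = (-155, -220, +0.09); MW-3−MW-1 = (-370, -250, +0.03).
Solve a·Δx + b·Δy = Δh: det = (-155)·(-250) − (-370)·(-220) = -42650.
∂h/∂x = [(+0.09)·(-250) − (+0.03)·(-220)] / -42650 = +0.0003728
∂h/∂y = [(-155)·(+0.03) − (-370)·(+0.09)] / -42650 = -0.0006717
Flow direction (−∇h) has components (-0.0003728 E, +0.0006717 N).
Azimuth = atan2(E, N) = atan2(-0.0003728, +0.0006717) = 331.0° ≈ 331°.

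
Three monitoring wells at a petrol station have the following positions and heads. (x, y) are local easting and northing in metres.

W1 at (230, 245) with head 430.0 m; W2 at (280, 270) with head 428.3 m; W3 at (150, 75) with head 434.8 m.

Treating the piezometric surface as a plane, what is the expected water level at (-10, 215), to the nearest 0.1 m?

Three-point gradient (reference W1): Δ to W2 = (50, 25, -1.7), Δ to W3 = (-80, -170, +4.8).
∂h/∂x = -0.02600, ∂h/∂y = -0.01600 (det = -6500).
h(-10, 215) = 430.0 + (-0.02600)·(-240) + (-0.01600)·(-30) = 430.0 +6.240 +0.480 = 436.720 m.

436.7 m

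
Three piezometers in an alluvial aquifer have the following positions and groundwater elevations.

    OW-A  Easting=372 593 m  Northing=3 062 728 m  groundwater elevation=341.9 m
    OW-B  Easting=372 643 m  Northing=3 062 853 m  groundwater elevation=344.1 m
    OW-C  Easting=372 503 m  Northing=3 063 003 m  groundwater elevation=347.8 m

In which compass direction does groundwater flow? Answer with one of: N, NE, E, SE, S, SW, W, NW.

S

With h = a·x + b·y + c and OW-A as origin, the differences give:
  50·a + 125·b = +2.2
  (-90)·a + 275·b = +5.9
Eliminate b (×275 and ×125, subtract): 25000·a = -132.50 → a = ∂h/∂x = -0.005300
Back-substitute: b = ∂h/∂y = +0.01972.
Flow = −∇h = (+0.005300 east, -0.01972 north), which points south.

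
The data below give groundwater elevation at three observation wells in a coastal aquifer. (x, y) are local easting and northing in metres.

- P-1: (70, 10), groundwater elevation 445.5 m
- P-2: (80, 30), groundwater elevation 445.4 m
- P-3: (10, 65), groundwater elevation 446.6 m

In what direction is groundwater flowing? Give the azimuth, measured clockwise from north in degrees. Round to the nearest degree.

Taking P-1 as reference: P-2−P-1 = (10, 20, -0.1); P-3−P-1 = (-60, 55, +1.1).
Determinant of the coordinate differences = 10·55 − (-60)·20 = 1750.
∂h/∂x = [(-0.1)·55 − (+1.1)·20] / 1750 = -0.01571
∂h/∂y = [10·(+1.1) − (-60)·(-0.1)] / 1750 = +0.002857
Flow direction (−∇h) has components (+0.01571 E, -0.002857 N).
Azimuth = atan2(E, N) = atan2(+0.01571, -0.002857) = 100.3° ≈ 100°.

100°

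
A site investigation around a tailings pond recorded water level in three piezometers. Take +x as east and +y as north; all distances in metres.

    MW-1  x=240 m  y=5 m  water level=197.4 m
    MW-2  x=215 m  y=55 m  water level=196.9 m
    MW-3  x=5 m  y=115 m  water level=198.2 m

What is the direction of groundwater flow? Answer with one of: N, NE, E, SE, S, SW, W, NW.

NE

Taking MW-1 as reference: MW-2−MW-1 = (-25, 50, -0.5); MW-3−MW-1 = (-235, 110, +0.8).
Determinant of the coordinate differences = (-25)·110 − (-235)·50 = 9000.
∂h/∂x = [(-0.5)·110 − (+0.8)·50] / 9000 = -0.01056
∂h/∂y = [(-25)·(+0.8) − (-235)·(-0.5)] / 9000 = -0.01528
Flow = −∇h = (+0.01056 east, +0.01528 north), which points northeast.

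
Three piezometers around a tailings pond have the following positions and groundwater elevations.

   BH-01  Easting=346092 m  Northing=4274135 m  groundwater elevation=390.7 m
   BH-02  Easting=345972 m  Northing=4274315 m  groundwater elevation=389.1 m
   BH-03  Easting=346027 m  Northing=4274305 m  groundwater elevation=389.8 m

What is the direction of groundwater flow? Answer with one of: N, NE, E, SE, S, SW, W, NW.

Differences from BH-01: to BH-02 (Δx, Δy, Δh) = (-120, 180, -1.6); to BH-03 = (-65, 170, -0.9).
Determinant of the coordinate differences = (-120)·170 − (-65)·180 = -8700.
∂h/∂x = [(-1.6)·170 − (-0.9)·180] / -8700 = +0.01264
∂h/∂y = [(-120)·(-0.9) − (-65)·(-1.6)] / -8700 = -0.0004598
Flow = −∇h = (-0.01264 east, +0.0004598 north), which points west.

W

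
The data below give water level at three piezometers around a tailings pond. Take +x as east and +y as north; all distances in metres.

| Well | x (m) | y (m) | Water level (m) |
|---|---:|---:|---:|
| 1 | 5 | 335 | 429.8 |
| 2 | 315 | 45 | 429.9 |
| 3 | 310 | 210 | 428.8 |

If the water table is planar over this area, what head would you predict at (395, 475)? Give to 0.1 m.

Differences from 1: to 2 (Δx, Δy, Δh) = (310, -290, +0.1); to 3 = (305, -125, -1.0).
Solve a·Δx + b·Δy = Δh: det = 310·(-125) − 305·(-290) = 49700.
∂h/∂x = [(+0.1)·(-125) − (-1.0)·(-290)] / 49700 = -0.006087
∂h/∂y = [310·(-1.0) − 305·(+0.1)] / 49700 = -0.006851
h(395, 475) = 429.8 + (-0.006087)·(390) + (-0.006851)·(140) = 429.8 -2.374 -0.959 = 426.467 m.

426.5 m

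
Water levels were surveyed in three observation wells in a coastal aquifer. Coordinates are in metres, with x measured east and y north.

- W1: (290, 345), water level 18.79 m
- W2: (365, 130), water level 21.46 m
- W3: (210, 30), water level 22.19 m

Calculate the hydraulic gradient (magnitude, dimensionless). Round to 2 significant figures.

0.012

Taking W1 as reference: W2−W1 = (75, -215, +2.67); W3−W1 = (-80, -315, +3.40).
Solve a·Δx + b·Δy = Δh: det = 75·(-315) − (-80)·(-215) = -40825.
∂h/∂x = [(+2.67)·(-315) − (+3.40)·(-215)] / -40825 = +0.002696
∂h/∂y = [75·(+3.40) − (-80)·(+2.67)] / -40825 = -0.01148
|∇h| = √(0.002696² + -0.01148²) = 0.01179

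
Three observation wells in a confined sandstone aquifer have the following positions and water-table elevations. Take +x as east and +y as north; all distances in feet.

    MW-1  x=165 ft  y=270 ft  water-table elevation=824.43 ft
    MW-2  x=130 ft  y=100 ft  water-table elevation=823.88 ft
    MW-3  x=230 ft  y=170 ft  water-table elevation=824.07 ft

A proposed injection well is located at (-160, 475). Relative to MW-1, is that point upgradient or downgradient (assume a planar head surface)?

upgradient

Differences from MW-1: to MW-2 (Δx, Δy, Δh) = (-35, -170, -0.55); to MW-3 = (65, -100, -0.36).
Solve a·Δx + b·Δy = Δh: det = (-35)·(-100) − 65·(-170) = 14550.
∂h/∂x = [(-0.55)·(-100) − (-0.36)·(-170)] / 14550 = -0.0004261
∂h/∂y = [(-35)·(-0.36) − 65·(-0.55)] / 14550 = +0.003323
Head at (-160, 475) = 824.43 + (-0.0004261)·(-325) + (+0.003323)·(205) = 825.25 ft.
That is higher than the 824.43 ft at MW-1, so the point is upgradient.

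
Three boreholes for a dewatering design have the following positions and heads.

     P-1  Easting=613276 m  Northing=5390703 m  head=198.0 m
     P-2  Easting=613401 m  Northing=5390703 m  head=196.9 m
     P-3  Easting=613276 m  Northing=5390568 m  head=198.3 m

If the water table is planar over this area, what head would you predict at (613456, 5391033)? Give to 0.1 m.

∂h/∂x = (196.9 − 198.0) / (613401 − 613276) = -0.008800
∂h/∂y = (198.3 − 198.0) / (5390568 − 5390703) = -0.002222
h(613456, 5391033) = 198.0 + (-0.008800)·(180) + (-0.002222)·(330) = 198.0 -1.584 -0.733 = 195.683 m.

195.7 m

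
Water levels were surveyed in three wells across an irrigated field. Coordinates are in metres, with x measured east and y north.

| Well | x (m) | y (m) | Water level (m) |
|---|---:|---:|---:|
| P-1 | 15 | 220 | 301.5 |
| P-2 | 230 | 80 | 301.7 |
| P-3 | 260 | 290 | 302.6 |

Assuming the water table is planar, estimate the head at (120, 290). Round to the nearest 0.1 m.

302.1 m

Three-point gradient (reference P-1): Δ to P-2 = (215, -140, +0.2), Δ to P-3 = (245, 70, +1.1).
∂h/∂x = +0.003404, ∂h/∂y = +0.003799 (det = 49350).
h(120, 290) = 301.5 + (+0.003404)·(105) + (+0.003799)·(70) = 301.5 +0.357 +0.266 = 302.123 m.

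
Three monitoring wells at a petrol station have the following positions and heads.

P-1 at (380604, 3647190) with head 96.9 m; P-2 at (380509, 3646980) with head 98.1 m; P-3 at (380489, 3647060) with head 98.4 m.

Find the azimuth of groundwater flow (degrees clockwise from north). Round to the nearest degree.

Taking P-1 as reference: P-2−P-1 = (-95, -210, +1.2); P-3−P-1 = (-115, -130, +1.5).
Determinant of the coordinate differences = (-95)·(-130) − (-115)·(-210) = -11800.
∂h/∂x = [(+1.2)·(-130) − (+1.5)·(-210)] / -11800 = -0.01347
∂h/∂y = [(-95)·(+1.5) − (-115)·(+1.2)] / -11800 = +0.0003814
Flow direction (−∇h) has components (+0.01347 E, -0.0003814 N).
Azimuth = atan2(E, N) = atan2(+0.01347, -0.0003814) = 91.6° ≈ 092°.

092°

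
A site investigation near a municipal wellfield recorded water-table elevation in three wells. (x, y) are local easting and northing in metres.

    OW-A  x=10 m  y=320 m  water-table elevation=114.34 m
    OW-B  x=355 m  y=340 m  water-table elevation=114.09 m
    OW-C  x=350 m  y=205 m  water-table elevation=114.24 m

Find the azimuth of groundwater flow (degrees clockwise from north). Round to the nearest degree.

Differences from OW-A: to OW-B (Δx, Δy, Δh) = (345, 20, -0.25); to OW-C = (340, -115, -0.10).
Solve a·Δx + b·Δy = Δh: det = 345·(-115) − 340·20 = -46475.
∂h/∂x = [(-0.25)·(-115) − (-0.10)·20] / -46475 = -0.0006616
∂h/∂y = [345·(-0.10) − 340·(-0.25)] / -46475 = -0.001087
Flow direction (−∇h) has components (+0.0006616 E, +0.001087 N).
Azimuth = atan2(E, N) = atan2(+0.0006616, +0.001087) = 31.3° ≈ 031°.

031°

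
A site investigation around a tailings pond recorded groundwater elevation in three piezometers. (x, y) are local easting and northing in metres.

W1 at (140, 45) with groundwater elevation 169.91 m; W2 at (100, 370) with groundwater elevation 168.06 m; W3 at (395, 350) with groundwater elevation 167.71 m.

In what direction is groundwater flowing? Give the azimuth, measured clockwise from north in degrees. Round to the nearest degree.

015°

With h = a·x + b·y + c and W1 as origin, the differences give:
  (-40)·a + 325·b = -1.85
  255·a + 305·b = -2.20
Eliminate b (×305 and ×325, subtract): -95075·a = 150.750 → a = ∂h/∂x = -0.001586
Back-substitute: b = ∂h/∂y = -0.005887.
Flow direction (−∇h) has components (+0.001586 E, +0.005887 N).
Azimuth = atan2(E, N) = atan2(+0.001586, +0.005887) = 15.1° ≈ 015°.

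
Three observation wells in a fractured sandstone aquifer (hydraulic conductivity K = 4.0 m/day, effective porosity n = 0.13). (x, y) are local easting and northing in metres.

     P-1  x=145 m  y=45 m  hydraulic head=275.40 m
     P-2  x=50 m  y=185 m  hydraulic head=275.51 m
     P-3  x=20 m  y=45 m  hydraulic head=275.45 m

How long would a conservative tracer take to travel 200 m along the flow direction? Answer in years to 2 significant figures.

Differences from P-1: to P-2 (Δx, Δy, Δh) = (-95, 140, +0.11); to P-3 = (-125, 0, +0.05).
Solve a·Δx + b·Δy = Δh: det = (-95)·0 − (-125)·140 = 17500.
∂h/∂x = [(+0.11)·0 − (+0.05)·140] / 17500 = -0.0004000
∂h/∂y = [(-95)·(+0.05) − (-125)·(+0.11)] / 17500 = +0.0005143
|∇h| = √(-0.0004000² + 0.0005143²) = 0.0006515
Seepage velocity v = K·i/n = 4.0 × 0.0006515 / 0.13 = 0.02005 m/day.
t = 200 / 0.02005 = 9975 days = 27.3 years.

27 years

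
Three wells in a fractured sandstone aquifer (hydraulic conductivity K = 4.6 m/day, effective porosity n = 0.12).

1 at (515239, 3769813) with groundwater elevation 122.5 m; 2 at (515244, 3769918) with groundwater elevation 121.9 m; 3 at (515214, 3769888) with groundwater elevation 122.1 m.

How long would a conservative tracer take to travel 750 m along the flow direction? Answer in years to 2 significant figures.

9.3 years

With h = a·x + b·y + c and 1 as origin, the differences give:
  5·a + 105·b = -0.6
  (-25)·a + 75·b = -0.4
Eliminate b (×75 and ×105, subtract): 3000·a = -3.00 → a = ∂h/∂x = -0.0010000
Back-substitute: b = ∂h/∂y = -0.005667.
|∇h| = √(-0.0010000² + -0.005667²) = 0.005755
Seepage velocity v = K·i/n = 4.6 × 0.005755 / 0.12 = 0.2206 m/day.
t = 750 / 0.2206 = 3400 days = 9.31 years.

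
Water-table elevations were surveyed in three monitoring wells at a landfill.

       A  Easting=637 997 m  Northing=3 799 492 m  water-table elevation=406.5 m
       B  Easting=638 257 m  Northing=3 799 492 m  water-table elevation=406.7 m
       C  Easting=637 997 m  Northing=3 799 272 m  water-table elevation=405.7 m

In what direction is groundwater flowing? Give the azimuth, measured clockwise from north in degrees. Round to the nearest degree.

192°

∂h/∂x = (406.7 − 406.5) / (638257 − 637997) = +0.0007692
∂h/∂y = (405.7 − 406.5) / (3799272 − 3799492) = +0.003636
Flow direction (−∇h) has components (-0.0007692 E, -0.003636 N).
Azimuth = atan2(E, N) = atan2(-0.0007692, -0.003636) = 191.9° ≈ 192°.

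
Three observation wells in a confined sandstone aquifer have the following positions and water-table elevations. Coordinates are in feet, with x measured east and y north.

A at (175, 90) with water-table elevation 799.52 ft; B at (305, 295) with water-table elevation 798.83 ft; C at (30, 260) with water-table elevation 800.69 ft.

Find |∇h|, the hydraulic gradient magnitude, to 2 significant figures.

0.0070

Three-point gradient (reference A): Δ to B = (130, 205, -0.69), Δ to C = (-145, 170, +1.17).
∂h/∂x = -0.006891, ∂h/∂y = +0.001004 (det = 51825).
|∇h| = √(-0.006891² + 0.001004²) = 0.006964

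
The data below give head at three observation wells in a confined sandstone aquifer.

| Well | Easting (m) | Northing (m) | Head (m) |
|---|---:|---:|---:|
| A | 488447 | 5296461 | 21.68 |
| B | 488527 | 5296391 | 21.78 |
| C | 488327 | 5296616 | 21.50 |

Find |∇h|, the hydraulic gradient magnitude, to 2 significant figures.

Taking A as reference: B−A = (80, -70, +0.10); C−A = (-120, 155, -0.18).
Solve a·Δx + b·Δy = Δh: det = 80·155 − (-120)·(-70) = 4000.
∂h/∂x = [(+0.10)·155 − (-0.18)·(-70)] / 4000 = +0.0007250
∂h/∂y = [80·(-0.18) − (-120)·(+0.10)] / 4000 = -0.0006000
|∇h| = √(0.0007250² + -0.0006000²) = 0.0009411

0.00094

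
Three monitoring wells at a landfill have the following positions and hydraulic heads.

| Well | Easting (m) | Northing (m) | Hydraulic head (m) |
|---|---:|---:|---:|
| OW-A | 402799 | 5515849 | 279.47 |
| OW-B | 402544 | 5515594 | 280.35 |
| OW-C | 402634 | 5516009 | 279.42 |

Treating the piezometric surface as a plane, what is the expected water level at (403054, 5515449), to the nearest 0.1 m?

Differences from OW-A: to OW-B (Δx, Δy, Δh) = (-255, -255, +0.88); to OW-C = (-165, 160, -0.05).
Determinant of the coordinate differences = (-255)·160 − (-165)·(-255) = -82875.
∂h/∂x = [(+0.88)·160 − (-0.05)·(-255)] / -82875 = -0.001545
∂h/∂y = [(-255)·(-0.05) − (-165)·(+0.88)] / -82875 = -0.001906
h(403054, 5515449) = 279.47 + (-0.001545)·(255) + (-0.001906)·(-400) = 279.47 -0.394 +0.762 = 279.838 m.

279.8 m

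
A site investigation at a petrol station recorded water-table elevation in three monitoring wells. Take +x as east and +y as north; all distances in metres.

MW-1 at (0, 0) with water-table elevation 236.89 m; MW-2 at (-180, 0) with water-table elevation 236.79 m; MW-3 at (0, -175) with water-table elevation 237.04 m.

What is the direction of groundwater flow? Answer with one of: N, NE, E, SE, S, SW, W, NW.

NW

∂h/∂x = (236.79 − 236.89) / (-180 − 0) = +0.0005556
∂h/∂y = (237.04 − 236.89) / (-175 − 0) = -0.0008571
Flow = −∇h = (-0.0005556 east, +0.0008571 north), which points northwest.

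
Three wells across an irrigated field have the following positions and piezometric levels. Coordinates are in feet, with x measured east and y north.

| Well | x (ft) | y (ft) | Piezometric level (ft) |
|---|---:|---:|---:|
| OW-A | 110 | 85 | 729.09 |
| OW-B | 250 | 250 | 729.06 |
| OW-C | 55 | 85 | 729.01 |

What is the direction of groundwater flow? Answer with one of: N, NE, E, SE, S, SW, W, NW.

NW

Taking OW-A as reference: OW-B−OW-A = (140, 165, -0.03); OW-C−OW-A = (-55, 0, -0.08).
Solve a·Δx + b·Δy = Δh: det = 140·0 − (-55)·165 = 9075.
∂h/∂x = [(-0.03)·0 − (-0.08)·165] / 9075 = +0.001455
∂h/∂y = [140·(-0.08) − (-55)·(-0.03)] / 9075 = -0.001416
Flow = −∇h = (-0.001455 east, +0.001416 north), which points northwest.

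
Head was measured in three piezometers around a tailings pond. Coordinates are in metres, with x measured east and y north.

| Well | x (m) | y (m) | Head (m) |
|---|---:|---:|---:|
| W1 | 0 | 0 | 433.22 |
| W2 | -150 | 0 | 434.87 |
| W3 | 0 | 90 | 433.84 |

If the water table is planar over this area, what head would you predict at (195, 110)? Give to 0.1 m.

431.8 m

∂h/∂x = (434.87 − 433.22) / (-150 − 0) = -0.01100
∂h/∂y = (433.84 − 433.22) / (90 − 0) = +0.006889
h(195, 110) = 433.22 + (-0.01100)·(195) + (+0.006889)·(110) = 433.22 -2.145 +0.758 = 431.833 m.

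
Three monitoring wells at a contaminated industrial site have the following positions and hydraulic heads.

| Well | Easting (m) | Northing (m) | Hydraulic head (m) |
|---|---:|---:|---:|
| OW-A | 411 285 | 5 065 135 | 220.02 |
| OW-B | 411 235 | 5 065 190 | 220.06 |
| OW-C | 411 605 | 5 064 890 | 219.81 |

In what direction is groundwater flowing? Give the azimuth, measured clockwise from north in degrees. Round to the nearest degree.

143°

With h = a·x + b·y + c and OW-A as origin, the differences give:
  (-50)·a + 55·b = +0.04
  320·a + (-245)·b = -0.21
Eliminate b (×(-245) and ×55, subtract): -5350·a = 1.750 → a = ∂h/∂x = -0.0003271
Back-substitute: b = ∂h/∂y = +0.0004299.
Flow direction (−∇h) has components (+0.0003271 E, -0.0004299 N).
Azimuth = atan2(E, N) = atan2(+0.0003271, -0.0004299) = 142.7° ≈ 143°.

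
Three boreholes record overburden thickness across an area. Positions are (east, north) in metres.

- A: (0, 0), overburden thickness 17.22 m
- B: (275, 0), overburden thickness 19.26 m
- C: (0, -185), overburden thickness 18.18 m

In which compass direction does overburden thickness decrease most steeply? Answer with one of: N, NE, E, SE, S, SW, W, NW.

NW

∂d/∂x = (19.26 − 17.22) / (275 − 0) = +0.007418
∂d/∂y = (18.18 − 17.22) / (-185 − 0) = -0.005189
Steepest decrease is along −∇f = (-0.007418 E, +0.005189 N) → northwest.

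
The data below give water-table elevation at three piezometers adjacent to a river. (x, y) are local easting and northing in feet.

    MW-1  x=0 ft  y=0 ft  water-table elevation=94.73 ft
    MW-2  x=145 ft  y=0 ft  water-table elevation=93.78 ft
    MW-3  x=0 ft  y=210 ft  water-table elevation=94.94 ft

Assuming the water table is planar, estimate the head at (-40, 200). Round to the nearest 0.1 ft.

95.2 ft

∂h/∂x = (93.78 − 94.73) / (145 − 0) = -0.006552
∂h/∂y = (94.94 − 94.73) / (210 − 0) = +0.0010000
h(-40, 200) = 94.73 + (-0.006552)·(-40) + (+0.0010000)·(200) = 94.73 +0.262 +0.200 = 95.192 ft.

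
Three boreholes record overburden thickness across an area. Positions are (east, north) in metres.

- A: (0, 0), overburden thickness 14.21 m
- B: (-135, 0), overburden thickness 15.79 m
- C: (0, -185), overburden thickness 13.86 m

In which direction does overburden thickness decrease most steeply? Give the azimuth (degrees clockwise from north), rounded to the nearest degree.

∂d/∂x = (15.79 − 14.21) / (-135 − 0) = -0.01170
∂d/∂y = (13.86 − 14.21) / (-185 − 0) = +0.001892
Steepest decrease is along −∇f: components (+0.01170 E, -0.001892 N).
Azimuth = atan2(+0.01170, -0.001892) = 99.2° ≈ 099°.

099°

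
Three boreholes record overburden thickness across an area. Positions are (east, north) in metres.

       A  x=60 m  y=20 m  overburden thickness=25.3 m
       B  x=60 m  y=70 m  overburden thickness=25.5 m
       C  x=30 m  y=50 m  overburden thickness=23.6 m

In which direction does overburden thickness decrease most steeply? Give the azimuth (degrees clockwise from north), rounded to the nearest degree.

266°

Differences from A: to B (Δx, Δy, Δh) = (0, 50, +0.2); to C = (-30, 30, -1.7).
Determinant of the coordinate differences = 0·30 − (-30)·50 = 1500.
∂d/∂x = [(+0.2)·30 − (-1.7)·50] / 1500 = +0.06067
∂d/∂y = [0·(-1.7) − (-30)·(+0.2)] / 1500 = +0.004000
Steepest decrease is along −∇f: components (-0.06067 E, -0.004000 N).
Azimuth = atan2(-0.06067, -0.004000) = 266.2° ≈ 266°.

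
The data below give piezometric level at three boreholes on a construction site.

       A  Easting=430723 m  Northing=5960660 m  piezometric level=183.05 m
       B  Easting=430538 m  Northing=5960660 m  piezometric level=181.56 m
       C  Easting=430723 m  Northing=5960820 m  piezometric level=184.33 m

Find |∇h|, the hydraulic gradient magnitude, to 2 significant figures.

0.011

∂h/∂x = (181.56 − 183.05) / (430538 − 430723) = +0.008054
∂h/∂y = (184.33 − 183.05) / (5960820 − 5960660) = +0.008000
|∇h| = √(0.008054² + 0.008000²) = 0.01135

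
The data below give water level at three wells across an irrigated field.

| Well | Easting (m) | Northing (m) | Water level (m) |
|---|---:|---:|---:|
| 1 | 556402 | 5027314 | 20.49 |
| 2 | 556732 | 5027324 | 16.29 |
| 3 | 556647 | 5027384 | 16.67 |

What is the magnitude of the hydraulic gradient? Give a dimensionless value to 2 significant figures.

0.017

Three-point gradient (reference 1): Δ to 2 = (330, 10, -4.20), Δ to 3 = (245, 70, -3.82).
∂h/∂x = -0.01239, ∂h/∂y = -0.01122 (det = 20650).
|∇h| = √(-0.01239² + -0.01122²) = 0.01672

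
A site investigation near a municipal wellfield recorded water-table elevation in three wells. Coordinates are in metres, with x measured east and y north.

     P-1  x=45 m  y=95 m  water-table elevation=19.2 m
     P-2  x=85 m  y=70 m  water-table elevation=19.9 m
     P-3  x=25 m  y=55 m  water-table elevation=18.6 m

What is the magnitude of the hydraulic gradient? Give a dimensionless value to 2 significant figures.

0.021

Differences from P-1: to P-2 (Δx, Δy, Δh) = (40, -25, +0.7); to P-3 = (-20, -40, -0.6).
Solve a·Δx + b·Δy = Δh: det = 40·(-40) − (-20)·(-25) = -2100.
∂h/∂x = [(+0.7)·(-40) − (-0.6)·(-25)] / -2100 = +0.02048
∂h/∂y = [40·(-0.6) − (-20)·(+0.7)] / -2100 = +0.004762
|∇h| = √(0.02048² + 0.004762²) = 0.02103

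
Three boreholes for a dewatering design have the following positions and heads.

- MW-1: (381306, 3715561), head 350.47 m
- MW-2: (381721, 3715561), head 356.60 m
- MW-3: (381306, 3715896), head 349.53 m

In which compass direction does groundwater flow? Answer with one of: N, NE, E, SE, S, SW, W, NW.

∂h/∂x = (356.60 − 350.47) / (381721 − 381306) = +0.01477
∂h/∂y = (349.53 − 350.47) / (3715896 − 3715561) = -0.002806
Flow = −∇h = (-0.01477 east, +0.002806 north), which points west.

W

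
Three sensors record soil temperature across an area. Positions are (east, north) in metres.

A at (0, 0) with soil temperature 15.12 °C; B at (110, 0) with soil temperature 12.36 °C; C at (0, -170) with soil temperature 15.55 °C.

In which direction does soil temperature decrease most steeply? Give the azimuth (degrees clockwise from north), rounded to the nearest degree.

∂T/∂x = (12.36 − 15.12) / (110 − 0) = -0.02509
∂T/∂y = (15.55 − 15.12) / (-170 − 0) = -0.002529
Steepest decrease is along −∇f: components (+0.02509 E, +0.002529 N).
Azimuth = atan2(+0.02509, +0.002529) = 84.2° ≈ 084°.

084°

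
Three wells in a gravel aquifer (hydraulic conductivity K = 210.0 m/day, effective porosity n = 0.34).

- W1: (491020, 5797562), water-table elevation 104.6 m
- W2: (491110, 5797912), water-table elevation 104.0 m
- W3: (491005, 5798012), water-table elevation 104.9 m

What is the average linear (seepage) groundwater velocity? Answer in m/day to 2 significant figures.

5.1 m/day

Taking W1 as reference: W2−W1 = (90, 350, -0.6); W3−W1 = (-15, 450, +0.3).
Determinant of the coordinate differences = 90·450 − (-15)·350 = 45750.
∂h/∂x = [(-0.6)·450 − (+0.3)·350] / 45750 = -0.008197
∂h/∂y = [90·(+0.3) − (-15)·(-0.6)] / 45750 = +0.0003934
|∇h| = √(-0.008197² + 0.0003934²) = 0.008206
Seepage velocity v = K·i/n = 210.0 × 0.008206 / 0.34 = 5.068 m/day.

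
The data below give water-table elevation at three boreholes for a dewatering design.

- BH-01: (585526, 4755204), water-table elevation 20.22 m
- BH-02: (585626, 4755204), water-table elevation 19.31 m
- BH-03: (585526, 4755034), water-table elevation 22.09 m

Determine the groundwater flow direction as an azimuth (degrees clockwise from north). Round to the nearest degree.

∂h/∂x = (19.31 − 20.22) / (585626 − 585526) = -0.009100
∂h/∂y = (22.09 − 20.22) / (4755034 − 4755204) = -0.01100
Flow direction (−∇h) has components (+0.009100 E, +0.01100 N).
Azimuth = atan2(E, N) = atan2(+0.009100, +0.01100) = 39.6° ≈ 040°.

040°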